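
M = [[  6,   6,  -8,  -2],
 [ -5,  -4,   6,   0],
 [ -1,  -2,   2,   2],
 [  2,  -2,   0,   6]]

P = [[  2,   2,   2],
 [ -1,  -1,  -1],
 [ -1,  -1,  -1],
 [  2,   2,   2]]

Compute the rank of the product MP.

1

First compute MP:
[[ 10,  10,  10],
 [-12, -12, -12],
 [  2,   2,   2],
 [ 18,  18,  18]]
Now row reduce the product.
R2 ← R2 + (6/5)·R1: [0, 0, 0]
R3 ← R3 − (1/5)·R1: [0, 0, 0]
R4 ← R4 − (9/5)·R1: [0, 0, 0]
1 nonzero row, so rank(MP) = 1.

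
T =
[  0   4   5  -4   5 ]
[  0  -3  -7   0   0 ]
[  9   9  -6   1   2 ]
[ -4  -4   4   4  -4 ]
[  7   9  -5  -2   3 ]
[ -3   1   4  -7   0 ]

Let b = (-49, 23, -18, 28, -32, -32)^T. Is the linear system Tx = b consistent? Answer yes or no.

yes

Row reduce the augmented matrix [T | b].
Swap R1 ↔ R3
R4 ← R4 + (4/9)·R1: [0, 0, 4/3, 40/9, -28/9, 20]
R5 ← R5 − (7/9)·R1: [0, 2, -1/3, -25/9, 13/9, -18]
R6 ← R6 + (1/3)·R1: [0, 4, 2, -20/3, 2/3, -38]
R3 ← R3 + (4/3)·R2: [0, 0, -13/3, -4, 5, -55/3]
R5 ← R5 + (2/3)·R2: [0, 0, -5, -25/9, 13/9, -8/3]
R6 ← R6 + (4/3)·R2: [0, 0, -22/3, -20/3, 2/3, -22/3]
R4 ← R4 + (4/13)·R3: [0, 0, 0, 376/117, -184/117, 560/39]
R5 ← R5 − (15/13)·R3: [0, 0, 0, 215/117, -506/117, 721/39]
R6 ← R6 − (22/13)·R3: [0, 0, 0, 4/39, -304/39, 308/13]
R5 ← R5 − (215/376)·R4: [0, 0, 0, 0, -161/47, 483/47]
R6 ← R6 − (3/94)·R4: [0, 0, 0, 0, -364/47, 1092/47]
R6 ← R6 − (52/23)·R5: [0, 0, 0, 0, 0, 0]
The echelon form has 5 nonzero rows, and every pivot lies in the first 5 columns, so rank(T) = rank([T|b]) = 5.
The system is consistent.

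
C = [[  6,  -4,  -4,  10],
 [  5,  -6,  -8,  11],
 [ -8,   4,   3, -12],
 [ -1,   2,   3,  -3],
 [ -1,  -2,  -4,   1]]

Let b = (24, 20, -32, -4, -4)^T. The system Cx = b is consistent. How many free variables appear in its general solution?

2

Row reduce the augmented matrix [C | b].
R2 ← R2 − (5/6)·R1: [0, -8/3, -14/3, 8/3, 0]
R3 ← R3 + (4/3)·R1: [0, -4/3, -7/3, 4/3, 0]
R4 ← R4 + (1/6)·R1: [0, 4/3, 7/3, -4/3, 0]
R5 ← R5 + (1/6)·R1: [0, -8/3, -14/3, 8/3, 0]
R3 ← R3 − (1/2)·R2: [0, 0, 0, 0, 0]
R4 ← R4 + (1/2)·R2: [0, 0, 0, 0, 0]
R5 ← R5 − R2: [0, 0, 0, 0, 0]
The echelon form has 2 nonzero rows, and every pivot lies in the first 4 columns, so rank(C) = rank([C|b]) = 2.
The system is consistent.
Free variables = (unknowns) − (rank) = 4 − 2 = 2.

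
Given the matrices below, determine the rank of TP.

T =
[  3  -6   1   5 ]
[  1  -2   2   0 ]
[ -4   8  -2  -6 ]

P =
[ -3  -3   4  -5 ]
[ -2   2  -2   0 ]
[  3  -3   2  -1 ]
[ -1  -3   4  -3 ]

First compute TP:
[[  1, -39,  46, -31],
 [  7, -13,  12,  -7],
 [ -4,  52, -60,  40]]
Now row reduce the product.
R2 ← R2 − (7)·R1: [0, 260, -310, 210]
R3 ← R3 + (4)·R1: [0, -104, 124, -84]
R3 ← R3 + (2/5)·R2: [0, 0, 0, 0]
2 nonzero rows, so rank(TP) = 2.

2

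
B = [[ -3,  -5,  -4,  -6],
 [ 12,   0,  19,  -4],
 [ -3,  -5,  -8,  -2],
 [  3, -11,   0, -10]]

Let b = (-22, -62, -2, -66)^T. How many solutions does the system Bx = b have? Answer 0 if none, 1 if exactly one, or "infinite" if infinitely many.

Row reduce the augmented matrix [B | b].
R2 ← R2 + (4)·R1: [0, -20, 3, -28, -150]
R3 ← R3 − R1: [0, 0, -4, 4, 20]
R4 ← R4 + R1: [0, -16, -4, -16, -88]
R4 ← R4 − (4/5)·R2: [0, 0, -32/5, 32/5, 32]
R4 ← R4 − (8/5)·R3: [0, 0, 0, 0, 0]
The echelon form has 3 nonzero rows, and every pivot lies in the first 4 columns, so rank(B) = rank([B|b]) = 3.
The system is consistent.
rank = 3 < 4 unknowns, so there are infinitely many solutions.

infinite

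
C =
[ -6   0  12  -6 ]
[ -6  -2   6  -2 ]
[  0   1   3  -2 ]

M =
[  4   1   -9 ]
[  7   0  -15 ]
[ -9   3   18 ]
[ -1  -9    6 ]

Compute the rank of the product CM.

First compute CM:
[[-126,  84, 234],
 [-90,  30, 180],
 [-18,  27,  27]]
Now row reduce the product.
R2 ← R2 − (5/7)·R1: [0, -30, 90/7]
R3 ← R3 − (1/7)·R1: [0, 15, -45/7]
R3 ← R3 + (1/2)·R2: [0, 0, 0]
2 nonzero rows, so rank(CM) = 2.

2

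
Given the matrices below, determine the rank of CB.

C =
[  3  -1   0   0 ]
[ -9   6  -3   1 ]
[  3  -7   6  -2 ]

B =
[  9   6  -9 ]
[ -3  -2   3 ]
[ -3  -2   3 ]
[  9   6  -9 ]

1

First compute CB:
[[ 30,  20, -30],
 [-81, -54,  81],
 [ 12,   8, -12]]
Now row reduce the product.
R2 ← R2 + (27/10)·R1: [0, 0, 0]
R3 ← R3 − (2/5)·R1: [0, 0, 0]
1 nonzero row, so rank(CB) = 1.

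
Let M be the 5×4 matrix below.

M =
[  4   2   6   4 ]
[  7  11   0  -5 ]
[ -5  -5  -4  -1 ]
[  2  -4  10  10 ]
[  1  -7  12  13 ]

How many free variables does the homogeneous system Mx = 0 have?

Row reduce to echelon form.
R2 ← R2 − (7/4)·R1: [0, 15/2, -21/2, -12]
R3 ← R3 + (5/4)·R1: [0, -5/2, 7/2, 4]
R4 ← R4 − (1/2)·R1: [0, -5, 7, 8]
R5 ← R5 − (1/4)·R1: [0, -15/2, 21/2, 12]
R3 ← R3 + (1/3)·R2: [0, 0, 0, 0]
R4 ← R4 + (2/3)·R2: [0, 0, 0, 0]
R5 ← R5 + R2: [0, 0, 0, 0]
2 nonzero rows, so rank(M) = 2.
M has 4 columns; by rank–nullity, nullity = 4 − 2 = 2.

2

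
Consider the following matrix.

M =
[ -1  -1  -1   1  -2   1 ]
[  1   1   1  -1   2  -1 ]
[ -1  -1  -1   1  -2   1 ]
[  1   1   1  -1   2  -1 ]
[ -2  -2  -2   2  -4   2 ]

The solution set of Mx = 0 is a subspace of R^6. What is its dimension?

5

Row reduce to echelon form.
R2 ← R2 + R1: [0, 0, 0, 0, 0, 0]
R3 ← R3 − R1: [0, 0, 0, 0, 0, 0]
R4 ← R4 + R1: [0, 0, 0, 0, 0, 0]
R5 ← R5 − (2)·R1: [0, 0, 0, 0, 0, 0]
1 nonzero row, so rank(M) = 1.
M has 6 columns; by rank–nullity, nullity = 6 − 1 = 5.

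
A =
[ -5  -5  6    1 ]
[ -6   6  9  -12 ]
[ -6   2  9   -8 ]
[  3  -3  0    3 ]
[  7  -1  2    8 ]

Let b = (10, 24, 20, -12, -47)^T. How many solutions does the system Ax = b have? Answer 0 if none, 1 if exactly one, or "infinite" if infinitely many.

1

Row reduce the augmented matrix [A | b].
R2 ← R2 − (6/5)·R1: [0, 12, 9/5, -66/5, 12]
R3 ← R3 − (6/5)·R1: [0, 8, 9/5, -46/5, 8]
R4 ← R4 + (3/5)·R1: [0, -6, 18/5, 18/5, -6]
R5 ← R5 + (7/5)·R1: [0, -8, 52/5, 47/5, -33]
R3 ← R3 − (2/3)·R2: [0, 0, 3/5, -2/5, 0]
R4 ← R4 + (1/2)·R2: [0, 0, 9/2, -3, 0]
R5 ← R5 + (2/3)·R2: [0, 0, 58/5, 3/5, -25]
R4 ← R4 − (15/2)·R3: [0, 0, 0, 0, 0]
R5 ← R5 − (58/3)·R3: [0, 0, 0, 25/3, -25]
Swap R4 ↔ R5
The echelon form has 4 nonzero rows, and every pivot lies in the first 4 columns, so rank(A) = rank([A|b]) = 4.
The system is consistent.
rank = 4 = number of unknowns, so the solution is unique.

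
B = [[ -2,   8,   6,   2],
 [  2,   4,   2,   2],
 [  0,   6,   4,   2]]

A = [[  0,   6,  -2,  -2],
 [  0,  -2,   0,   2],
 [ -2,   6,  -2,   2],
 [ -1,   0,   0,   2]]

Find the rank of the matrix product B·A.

2

First compute BA:
[[-14,   8,  -8,  36],
 [ -6,  16,  -8,  12],
 [-10,  12,  -8,  24]]
Now row reduce the product.
R2 ← R2 − (3/7)·R1: [0, 88/7, -32/7, -24/7]
R3 ← R3 − (5/7)·R1: [0, 44/7, -16/7, -12/7]
R3 ← R3 − (1/2)·R2: [0, 0, 0, 0]
2 nonzero rows, so rank(BA) = 2.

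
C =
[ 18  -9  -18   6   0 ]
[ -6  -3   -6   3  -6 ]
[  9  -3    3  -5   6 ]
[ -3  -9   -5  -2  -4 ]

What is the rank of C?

3

Row reduce to echelon form.
R2 ← R2 + (1/3)·R1: [0, -6, -12, 5, -6]
R3 ← R3 − (1/2)·R1: [0, 3/2, 12, -8, 6]
R4 ← R4 + (1/6)·R1: [0, -21/2, -8, -1, -4]
R3 ← R3 + (1/4)·R2: [0, 0, 9, -27/4, 9/2]
R4 ← R4 − (7/4)·R2: [0, 0, 13, -39/4, 13/2]
R4 ← R4 − (13/9)·R3: [0, 0, 0, 0, 0]
Echelon form has 3 nonzero rows, so rank(C) = 3.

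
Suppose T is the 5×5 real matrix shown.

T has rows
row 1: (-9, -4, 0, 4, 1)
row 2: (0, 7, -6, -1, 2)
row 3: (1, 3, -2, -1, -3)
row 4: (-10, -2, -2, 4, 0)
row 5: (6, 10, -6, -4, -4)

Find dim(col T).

Row reduce to echelon form.
R3 ← R3 + (1/9)·R1: [0, 23/9, -2, -5/9, -26/9]
R4 ← R4 − (10/9)·R1: [0, 22/9, -2, -4/9, -10/9]
R5 ← R5 + (2/3)·R1: [0, 22/3, -6, -4/3, -10/3]
R3 ← R3 − (23/63)·R2: [0, 0, 4/21, -4/21, -76/21]
R4 ← R4 − (22/63)·R2: [0, 0, 2/21, -2/21, -38/21]
R5 ← R5 − (22/21)·R2: [0, 0, 2/7, -2/7, -38/7]
R4 ← R4 − (1/2)·R3: [0, 0, 0, 0, 0]
R5 ← R5 − (3/2)·R3: [0, 0, 0, 0, 0]
Echelon form has 3 nonzero rows, so rank(T) = 3.
The column space has dimension equal to the rank: 3.

3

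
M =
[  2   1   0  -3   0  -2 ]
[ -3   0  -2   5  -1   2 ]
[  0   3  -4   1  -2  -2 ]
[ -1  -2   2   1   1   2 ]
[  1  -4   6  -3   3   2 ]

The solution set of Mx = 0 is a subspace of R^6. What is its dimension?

4

Row reduce to echelon form.
R2 ← R2 + (3/2)·R1: [0, 3/2, -2, 1/2, -1, -1]
R4 ← R4 + (1/2)·R1: [0, -3/2, 2, -1/2, 1, 1]
R5 ← R5 − (1/2)·R1: [0, -9/2, 6, -3/2, 3, 3]
R3 ← R3 − (2)·R2: [0, 0, 0, 0, 0, 0]
R4 ← R4 + R2: [0, 0, 0, 0, 0, 0]
R5 ← R5 + (3)·R2: [0, 0, 0, 0, 0, 0]
2 nonzero rows, so rank(M) = 2.
M has 6 columns; by rank–nullity, nullity = 6 − 2 = 4.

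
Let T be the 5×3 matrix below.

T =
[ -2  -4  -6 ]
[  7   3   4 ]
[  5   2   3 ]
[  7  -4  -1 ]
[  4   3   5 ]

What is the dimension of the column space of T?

3

Row reduce to echelon form.
R2 ← R2 + (7/2)·R1: [0, -11, -17]
R3 ← R3 + (5/2)·R1: [0, -8, -12]
R4 ← R4 + (7/2)·R1: [0, -18, -22]
R5 ← R5 + (2)·R1: [0, -5, -7]
R3 ← R3 − (8/11)·R2: [0, 0, 4/11]
R4 ← R4 − (18/11)·R2: [0, 0, 64/11]
R5 ← R5 − (5/11)·R2: [0, 0, 8/11]
R4 ← R4 − (16)·R3: [0, 0, 0]
R5 ← R5 − (2)·R3: [0, 0, 0]
Echelon form has 3 nonzero rows, so rank(T) = 3.
The column space has dimension equal to the rank: 3.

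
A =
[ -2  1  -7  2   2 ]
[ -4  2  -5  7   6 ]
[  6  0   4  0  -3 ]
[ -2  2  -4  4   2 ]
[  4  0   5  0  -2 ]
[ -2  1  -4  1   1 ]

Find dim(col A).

Row reduce to echelon form.
R2 ← R2 − (2)·R1: [0, 0, 9, 3, 2]
R3 ← R3 + (3)·R1: [0, 3, -17, 6, 3]
R4 ← R4 − R1: [0, 1, 3, 2, 0]
R5 ← R5 + (2)·R1: [0, 2, -9, 4, 2]
R6 ← R6 − R1: [0, 0, 3, -1, -1]
Swap R2 ↔ R3
R4 ← R4 − (1/3)·R2: [0, 0, 26/3, 0, -1]
R5 ← R5 − (2/3)·R2: [0, 0, 7/3, 0, 0]
R4 ← R4 − (26/27)·R3: [0, 0, 0, -26/9, -79/27]
R5 ← R5 − (7/27)·R3: [0, 0, 0, -7/9, -14/27]
R6 ← R6 − (1/3)·R3: [0, 0, 0, -2, -5/3]
R5 ← R5 − (7/26)·R4: [0, 0, 0, 0, 7/26]
R6 ← R6 − (9/13)·R4: [0, 0, 0, 0, 14/39]
R6 ← R6 − (4/3)·R5: [0, 0, 0, 0, 0]
Echelon form has 5 nonzero rows, so rank(A) = 5.
The column space has dimension equal to the rank: 5.

5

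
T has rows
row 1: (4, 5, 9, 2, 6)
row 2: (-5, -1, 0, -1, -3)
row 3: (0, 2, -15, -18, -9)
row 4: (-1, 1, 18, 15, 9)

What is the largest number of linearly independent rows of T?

Row reduce to echelon form.
R2 ← R2 + (5/4)·R1: [0, 21/4, 45/4, 3/2, 9/2]
R4 ← R4 + (1/4)·R1: [0, 9/4, 81/4, 31/2, 21/2]
R3 ← R3 − (8/21)·R2: [0, 0, -135/7, -130/7, -75/7]
R4 ← R4 − (3/7)·R2: [0, 0, 108/7, 104/7, 60/7]
R4 ← R4 + (4/5)·R3: [0, 0, 0, 0, 0]
Echelon form has 3 nonzero rows, so rank(T) = 3.
The rank gives the maximum number of linearly independent rows: 3.

3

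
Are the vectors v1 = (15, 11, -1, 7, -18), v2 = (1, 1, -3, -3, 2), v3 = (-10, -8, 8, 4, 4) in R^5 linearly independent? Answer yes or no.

Form the matrix with these vectors as rows and row reduce.
R2 ← R2 − (1/15)·R1: [0, 4/15, -44/15, -52/15, 16/5]
R3 ← R3 + (2/3)·R1: [0, -2/3, 22/3, 26/3, -8]
R3 ← R3 + (5/2)·R2: [0, 0, 0, 0, 0]
2 nonzero rows, so the 3 vectors span a space of dimension 2.
Since 2 < 3, the vectors are linearly dependent.

no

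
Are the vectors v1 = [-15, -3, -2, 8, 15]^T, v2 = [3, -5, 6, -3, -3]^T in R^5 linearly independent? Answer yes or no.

Form the matrix with these vectors as rows and row reduce.
R2 ← R2 + (1/5)·R1: [0, -28/5, 28/5, -7/5, 0]
2 nonzero rows, so the 2 vectors span a space of dimension 2.
Since 2 = 2, the vectors are linearly independent.

yes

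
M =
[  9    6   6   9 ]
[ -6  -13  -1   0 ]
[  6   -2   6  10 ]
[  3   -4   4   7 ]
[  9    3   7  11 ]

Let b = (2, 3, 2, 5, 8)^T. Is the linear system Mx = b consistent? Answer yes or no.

Row reduce the augmented matrix [M | b].
R2 ← R2 + (2/3)·R1: [0, -9, 3, 6, 13/3]
R3 ← R3 − (2/3)·R1: [0, -6, 2, 4, 2/3]
R4 ← R4 − (1/3)·R1: [0, -6, 2, 4, 13/3]
R5 ← R5 − R1: [0, -3, 1, 2, 6]
R3 ← R3 − (2/3)·R2: [0, 0, 0, 0, -20/9]
R4 ← R4 − (2/3)·R2: [0, 0, 0, 0, 13/9]
R5 ← R5 − (1/3)·R2: [0, 0, 0, 0, 41/9]
R4 ← R4 + (13/20)·R3: [0, 0, 0, 0, 0]
R5 ← R5 + (41/20)·R3: [0, 0, 0, 0, 0]
The echelon form has 3 nonzero rows; the last pivot sits in the augmented column, so rank(M) = 2 but rank([M|b]) = 3.
Since the ranks differ, the system is inconsistent.

no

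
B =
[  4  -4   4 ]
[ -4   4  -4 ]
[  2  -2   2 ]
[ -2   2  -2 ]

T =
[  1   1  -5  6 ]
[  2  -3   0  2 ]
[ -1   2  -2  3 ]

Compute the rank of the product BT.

1

First compute BT:
[[ -8,  24, -28,  28],
 [  8, -24,  28, -28],
 [ -4,  12, -14,  14],
 [  4, -12,  14, -14]]
Now row reduce the product.
R2 ← R2 + R1: [0, 0, 0, 0]
R3 ← R3 − (1/2)·R1: [0, 0, 0, 0]
R4 ← R4 + (1/2)·R1: [0, 0, 0, 0]
1 nonzero row, so rank(BT) = 1.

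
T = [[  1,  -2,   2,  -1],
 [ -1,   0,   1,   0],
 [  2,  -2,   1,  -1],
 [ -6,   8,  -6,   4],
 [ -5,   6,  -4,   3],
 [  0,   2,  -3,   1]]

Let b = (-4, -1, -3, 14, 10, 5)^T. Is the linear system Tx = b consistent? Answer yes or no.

yes

Row reduce the augmented matrix [T | b].
R2 ← R2 + R1: [0, -2, 3, -1, -5]
R3 ← R3 − (2)·R1: [0, 2, -3, 1, 5]
R4 ← R4 + (6)·R1: [0, -4, 6, -2, -10]
R5 ← R5 + (5)·R1: [0, -4, 6, -2, -10]
R3 ← R3 + R2: [0, 0, 0, 0, 0]
R4 ← R4 − (2)·R2: [0, 0, 0, 0, 0]
R5 ← R5 − (2)·R2: [0, 0, 0, 0, 0]
R6 ← R6 + R2: [0, 0, 0, 0, 0]
The echelon form has 2 nonzero rows, and every pivot lies in the first 4 columns, so rank(T) = rank([T|b]) = 2.
The system is consistent.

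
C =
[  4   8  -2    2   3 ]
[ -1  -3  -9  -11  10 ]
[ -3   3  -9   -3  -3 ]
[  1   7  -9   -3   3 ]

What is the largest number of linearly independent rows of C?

Row reduce to echelon form.
R2 ← R2 + (1/4)·R1: [0, -1, -19/2, -21/2, 43/4]
R3 ← R3 + (3/4)·R1: [0, 9, -21/2, -3/2, -3/4]
R4 ← R4 − (1/4)·R1: [0, 5, -17/2, -7/2, 9/4]
R3 ← R3 + (9)·R2: [0, 0, -96, -96, 96]
R4 ← R4 + (5)·R2: [0, 0, -56, -56, 56]
R4 ← R4 − (7/12)·R3: [0, 0, 0, 0, 0]
Echelon form has 3 nonzero rows, so rank(C) = 3.
The rank gives the maximum number of linearly independent rows: 3.

3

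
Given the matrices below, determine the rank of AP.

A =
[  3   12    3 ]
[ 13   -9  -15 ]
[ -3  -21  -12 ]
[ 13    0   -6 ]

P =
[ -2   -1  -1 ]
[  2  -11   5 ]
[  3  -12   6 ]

2

First compute AP:
[[ 27, -171,  75],
 [-89, 266, -148],
 [-72, 378, -174],
 [-44,  59, -49]]
Now row reduce the product.
R2 ← R2 + (89/27)·R1: [0, -893/3, 893/9]
R3 ← R3 + (8/3)·R1: [0, -78, 26]
R4 ← R4 + (44/27)·R1: [0, -659/3, 659/9]
R3 ← R3 − (234/893)·R2: [0, 0, 0]
R4 ← R4 − (659/893)·R2: [0, 0, 0]
2 nonzero rows, so rank(AP) = 2.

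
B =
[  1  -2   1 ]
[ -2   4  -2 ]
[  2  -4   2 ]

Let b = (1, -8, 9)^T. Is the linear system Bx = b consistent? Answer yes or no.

no

Row reduce the augmented matrix [B | b].
R2 ← R2 + (2)·R1: [0, 0, 0, -6]
R3 ← R3 − (2)·R1: [0, 0, 0, 7]
R3 ← R3 + (7/6)·R2: [0, 0, 0, 0]
The echelon form has 2 nonzero rows; the last pivot sits in the augmented column, so rank(B) = 1 but rank([B|b]) = 2.
Since the ranks differ, the system is inconsistent.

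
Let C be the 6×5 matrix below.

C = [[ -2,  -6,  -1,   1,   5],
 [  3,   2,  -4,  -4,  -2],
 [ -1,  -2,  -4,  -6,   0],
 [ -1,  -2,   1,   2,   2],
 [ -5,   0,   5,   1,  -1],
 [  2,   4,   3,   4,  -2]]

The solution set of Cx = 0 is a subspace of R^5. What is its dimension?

2

Row reduce to echelon form.
R2 ← R2 + (3/2)·R1: [0, -7, -11/2, -5/2, 11/2]
R3 ← R3 − (1/2)·R1: [0, 1, -7/2, -13/2, -5/2]
R4 ← R4 − (1/2)·R1: [0, 1, 3/2, 3/2, -1/2]
R5 ← R5 − (5/2)·R1: [0, 15, 15/2, -3/2, -27/2]
R6 ← R6 + R1: [0, -2, 2, 5, 3]
R3 ← R3 + (1/7)·R2: [0, 0, -30/7, -48/7, -12/7]
R4 ← R4 + (1/7)·R2: [0, 0, 5/7, 8/7, 2/7]
R5 ← R5 + (15/7)·R2: [0, 0, -30/7, -48/7, -12/7]
R6 ← R6 − (2/7)·R2: [0, 0, 25/7, 40/7, 10/7]
R4 ← R4 + (1/6)·R3: [0, 0, 0, 0, 0]
R5 ← R5 − R3: [0, 0, 0, 0, 0]
R6 ← R6 + (5/6)·R3: [0, 0, 0, 0, 0]
3 nonzero rows, so rank(C) = 3.
C has 5 columns; by rank–nullity, nullity = 5 − 3 = 2.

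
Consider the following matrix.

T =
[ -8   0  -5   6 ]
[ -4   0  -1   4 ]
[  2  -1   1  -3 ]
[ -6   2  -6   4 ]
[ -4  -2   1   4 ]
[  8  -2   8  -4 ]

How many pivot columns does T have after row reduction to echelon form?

4

Row reduce to echelon form.
R2 ← R2 − (1/2)·R1: [0, 0, 3/2, 1]
R3 ← R3 + (1/4)·R1: [0, -1, -1/4, -3/2]
R4 ← R4 − (3/4)·R1: [0, 2, -9/4, -1/2]
R5 ← R5 − (1/2)·R1: [0, -2, 7/2, 1]
R6 ← R6 + R1: [0, -2, 3, 2]
Swap R2 ↔ R3
R4 ← R4 + (2)·R2: [0, 0, -11/4, -7/2]
R5 ← R5 − (2)·R2: [0, 0, 4, 4]
R6 ← R6 − (2)·R2: [0, 0, 7/2, 5]
R4 ← R4 + (11/6)·R3: [0, 0, 0, -5/3]
R5 ← R5 − (8/3)·R3: [0, 0, 0, 4/3]
R6 ← R6 − (7/3)·R3: [0, 0, 0, 8/3]
R5 ← R5 + (4/5)·R4: [0, 0, 0, 0]
R6 ← R6 + (8/5)·R4: [0, 0, 0, 0]
Echelon form has 4 nonzero rows, so rank(T) = 4.
Each nonzero row contributes one pivot column: 4 pivot columns.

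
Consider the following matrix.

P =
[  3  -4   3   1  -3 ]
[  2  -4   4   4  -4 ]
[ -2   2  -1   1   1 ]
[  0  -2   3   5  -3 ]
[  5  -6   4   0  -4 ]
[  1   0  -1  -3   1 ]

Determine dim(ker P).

Row reduce to echelon form.
R2 ← R2 − (2/3)·R1: [0, -4/3, 2, 10/3, -2]
R3 ← R3 + (2/3)·R1: [0, -2/3, 1, 5/3, -1]
R5 ← R5 − (5/3)·R1: [0, 2/3, -1, -5/3, 1]
R6 ← R6 − (1/3)·R1: [0, 4/3, -2, -10/3, 2]
R3 ← R3 − (1/2)·R2: [0, 0, 0, 0, 0]
R4 ← R4 − (3/2)·R2: [0, 0, 0, 0, 0]
R5 ← R5 + (1/2)·R2: [0, 0, 0, 0, 0]
R6 ← R6 + R2: [0, 0, 0, 0, 0]
2 nonzero rows, so rank(P) = 2.
P has 5 columns; by rank–nullity, nullity = 5 − 2 = 3.

3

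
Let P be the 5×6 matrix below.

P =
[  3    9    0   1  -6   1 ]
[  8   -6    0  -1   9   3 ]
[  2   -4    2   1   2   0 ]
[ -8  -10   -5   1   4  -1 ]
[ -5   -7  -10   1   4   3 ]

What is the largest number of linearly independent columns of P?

Row reduce to echelon form.
R2 ← R2 − (8/3)·R1: [0, -30, 0, -11/3, 25, 1/3]
R3 ← R3 − (2/3)·R1: [0, -10, 2, 1/3, 6, -2/3]
R4 ← R4 + (8/3)·R1: [0, 14, -5, 11/3, -12, 5/3]
R5 ← R5 + (5/3)·R1: [0, 8, -10, 8/3, -6, 14/3]
R3 ← R3 − (1/3)·R2: [0, 0, 2, 14/9, -7/3, -7/9]
R4 ← R4 + (7/15)·R2: [0, 0, -5, 88/45, -1/3, 82/45]
R5 ← R5 + (4/15)·R2: [0, 0, -10, 76/45, 2/3, 214/45]
R4 ← R4 + (5/2)·R3: [0, 0, 0, 263/45, -37/6, -11/90]
R5 ← R5 + (5)·R3: [0, 0, 0, 142/15, -11, 13/15]
R5 ← R5 − (426/263)·R4: [0, 0, 0, 0, -266/263, 280/263]
Echelon form has 5 nonzero rows, so rank(P) = 5.
The rank gives the maximum number of linearly independent columns: 5.

5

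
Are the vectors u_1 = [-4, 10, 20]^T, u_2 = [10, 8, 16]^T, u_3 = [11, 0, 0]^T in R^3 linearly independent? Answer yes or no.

no

Form the matrix with these vectors as rows and row reduce.
R2 ← R2 + (5/2)·R1: [0, 33, 66]
R3 ← R3 + (11/4)·R1: [0, 55/2, 55]
R3 ← R3 − (5/6)·R2: [0, 0, 0]
2 nonzero rows, so the 3 vectors span a space of dimension 2.
Since 2 < 3, the vectors are linearly dependent.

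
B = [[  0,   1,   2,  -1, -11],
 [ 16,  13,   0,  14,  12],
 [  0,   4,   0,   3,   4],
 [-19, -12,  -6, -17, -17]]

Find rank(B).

Row reduce to echelon form.
Swap R1 ↔ R2
R4 ← R4 + (19/16)·R1: [0, 55/16, -6, -3/8, -11/4]
R3 ← R3 − (4)·R2: [0, 0, -8, 7, 48]
R4 ← R4 − (55/16)·R2: [0, 0, -103/8, 49/16, 561/16]
R4 ← R4 − (103/64)·R3: [0, 0, 0, -525/64, -675/16]
Echelon form has 4 nonzero rows, so rank(B) = 4.

4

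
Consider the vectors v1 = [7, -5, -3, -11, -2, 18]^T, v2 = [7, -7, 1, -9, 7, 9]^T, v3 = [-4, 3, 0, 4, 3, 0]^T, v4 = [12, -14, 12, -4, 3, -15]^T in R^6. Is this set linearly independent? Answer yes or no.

yes

Form the matrix with these vectors as rows and row reduce.
R2 ← R2 − R1: [0, -2, 4, 2, 9, -9]
R3 ← R3 + (4/7)·R1: [0, 1/7, -12/7, -16/7, 13/7, 72/7]
R4 ← R4 − (12/7)·R1: [0, -38/7, 120/7, 104/7, 45/7, -321/7]
R3 ← R3 + (1/14)·R2: [0, 0, -10/7, -15/7, 5/2, 135/14]
R4 ← R4 − (19/7)·R2: [0, 0, 44/7, 66/7, -18, -150/7]
R4 ← R4 + (22/5)·R3: [0, 0, 0, 0, -7, 21]
4 nonzero rows, so the 4 vectors span a space of dimension 4.
Since 4 = 4, the vectors are linearly independent.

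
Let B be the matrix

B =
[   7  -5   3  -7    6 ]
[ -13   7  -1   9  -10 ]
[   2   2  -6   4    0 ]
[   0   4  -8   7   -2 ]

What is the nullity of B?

3

Row reduce to echelon form.
R2 ← R2 + (13/7)·R1: [0, -16/7, 32/7, -4, 8/7]
R3 ← R3 − (2/7)·R1: [0, 24/7, -48/7, 6, -12/7]
R3 ← R3 + (3/2)·R2: [0, 0, 0, 0, 0]
R4 ← R4 + (7/4)·R2: [0, 0, 0, 0, 0]
2 nonzero rows, so rank(B) = 2.
B has 5 columns; by rank–nullity, nullity = 5 − 2 = 3.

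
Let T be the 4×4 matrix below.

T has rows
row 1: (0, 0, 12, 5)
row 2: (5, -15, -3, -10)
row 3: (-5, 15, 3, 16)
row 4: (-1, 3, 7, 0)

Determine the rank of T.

3

Row reduce to echelon form.
Swap R1 ↔ R2
R3 ← R3 + R1: [0, 0, 0, 6]
R4 ← R4 + (1/5)·R1: [0, 0, 32/5, -2]
R4 ← R4 − (8/15)·R2: [0, 0, 0, -14/3]
R4 ← R4 + (7/9)·R3: [0, 0, 0, 0]
Echelon form has 3 nonzero rows, so rank(T) = 3.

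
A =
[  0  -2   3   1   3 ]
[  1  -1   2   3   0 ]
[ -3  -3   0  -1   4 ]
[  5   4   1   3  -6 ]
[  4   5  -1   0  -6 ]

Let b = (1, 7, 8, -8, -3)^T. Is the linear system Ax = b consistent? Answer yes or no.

Row reduce the augmented matrix [A | b].
Swap R1 ↔ R2
R3 ← R3 + (3)·R1: [0, -6, 6, 8, 4, 29]
R4 ← R4 − (5)·R1: [0, 9, -9, -12, -6, -43]
R5 ← R5 − (4)·R1: [0, 9, -9, -12, -6, -31]
R3 ← R3 − (3)·R2: [0, 0, -3, 5, -5, 26]
R4 ← R4 + (9/2)·R2: [0, 0, 9/2, -15/2, 15/2, -77/2]
R5 ← R5 + (9/2)·R2: [0, 0, 9/2, -15/2, 15/2, -53/2]
R4 ← R4 + (3/2)·R3: [0, 0, 0, 0, 0, 1/2]
R5 ← R5 + (3/2)·R3: [0, 0, 0, 0, 0, 25/2]
R5 ← R5 − (25)·R4: [0, 0, 0, 0, 0, 0]
The echelon form has 4 nonzero rows; the last pivot sits in the augmented column, so rank(A) = 3 but rank([A|b]) = 4.
Since the ranks differ, the system is inconsistent.

no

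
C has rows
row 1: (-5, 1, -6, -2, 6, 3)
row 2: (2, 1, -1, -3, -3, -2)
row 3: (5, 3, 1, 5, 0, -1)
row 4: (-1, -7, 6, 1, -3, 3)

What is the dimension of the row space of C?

4

Row reduce to echelon form.
R2 ← R2 + (2/5)·R1: [0, 7/5, -17/5, -19/5, -3/5, -4/5]
R3 ← R3 + R1: [0, 4, -5, 3, 6, 2]
R4 ← R4 − (1/5)·R1: [0, -36/5, 36/5, 7/5, -21/5, 12/5]
R3 ← R3 − (20/7)·R2: [0, 0, 33/7, 97/7, 54/7, 30/7]
R4 ← R4 + (36/7)·R2: [0, 0, -72/7, -127/7, -51/7, -12/7]
R4 ← R4 + (24/11)·R3: [0, 0, 0, 133/11, 105/11, 84/11]
Echelon form has 4 nonzero rows, so rank(C) = 4.
The row space has dimension equal to the rank: 4.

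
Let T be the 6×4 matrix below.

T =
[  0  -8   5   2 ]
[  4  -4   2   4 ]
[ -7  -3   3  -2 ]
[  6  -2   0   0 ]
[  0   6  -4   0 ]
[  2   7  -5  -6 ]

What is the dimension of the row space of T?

Row reduce to echelon form.
Swap R1 ↔ R2
R3 ← R3 + (7/4)·R1: [0, -10, 13/2, 5]
R4 ← R4 − (3/2)·R1: [0, 4, -3, -6]
R6 ← R6 − (1/2)·R1: [0, 9, -6, -8]
R3 ← R3 − (5/4)·R2: [0, 0, 1/4, 5/2]
R4 ← R4 + (1/2)·R2: [0, 0, -1/2, -5]
R5 ← R5 + (3/4)·R2: [0, 0, -1/4, 3/2]
R6 ← R6 + (9/8)·R2: [0, 0, -3/8, -23/4]
R4 ← R4 + (2)·R3: [0, 0, 0, 0]
R5 ← R5 + R3: [0, 0, 0, 4]
R6 ← R6 + (3/2)·R3: [0, 0, 0, -2]
Swap R4 ↔ R5
R6 ← R6 + (1/2)·R4: [0, 0, 0, 0]
Echelon form has 4 nonzero rows, so rank(T) = 4.
The row space has dimension equal to the rank: 4.

4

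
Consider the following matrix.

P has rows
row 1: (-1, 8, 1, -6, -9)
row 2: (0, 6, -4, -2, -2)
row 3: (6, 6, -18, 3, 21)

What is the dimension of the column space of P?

3

Row reduce to echelon form.
R3 ← R3 + (6)·R1: [0, 54, -12, -33, -33]
R3 ← R3 − (9)·R2: [0, 0, 24, -15, -15]
Echelon form has 3 nonzero rows, so rank(P) = 3.
The column space has dimension equal to the rank: 3.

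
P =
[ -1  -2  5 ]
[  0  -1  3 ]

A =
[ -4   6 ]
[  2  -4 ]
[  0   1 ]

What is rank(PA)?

2

First compute PA:
[[  0,   7],
 [ -2,   7]]
Now row reduce the product.
Swap R1 ↔ R2
2 nonzero rows, so rank(PA) = 2.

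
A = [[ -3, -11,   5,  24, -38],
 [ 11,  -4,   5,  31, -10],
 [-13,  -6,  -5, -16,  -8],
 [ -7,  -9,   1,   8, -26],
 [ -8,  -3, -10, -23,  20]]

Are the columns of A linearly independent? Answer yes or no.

Row reduce A to echelon form.
R2 ← R2 + (11/3)·R1: [0, -133/3, 70/3, 119, -448/3]
R3 ← R3 − (13/3)·R1: [0, 125/3, -80/3, -120, 470/3]
R4 ← R4 − (7/3)·R1: [0, 50/3, -32/3, -48, 188/3]
R5 ← R5 − (8/3)·R1: [0, 79/3, -70/3, -87, 364/3]
R3 ← R3 + (125/133)·R2: [0, 0, -90/19, -155/19, 310/19]
R4 ← R4 + (50/133)·R2: [0, 0, -36/19, -62/19, 124/19]
R5 ← R5 + (79/133)·R2: [0, 0, -180/19, -310/19, 620/19]
R4 ← R4 − (2/5)·R3: [0, 0, 0, 0, 0]
R5 ← R5 − (2)·R3: [0, 0, 0, 0, 0]
3 pivots among 5 columns.
Only 3 < 5 pivot columns, so the columns are linearly dependent.

no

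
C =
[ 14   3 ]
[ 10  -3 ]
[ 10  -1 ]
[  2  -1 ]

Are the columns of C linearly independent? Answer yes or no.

yes

Row reduce C to echelon form.
R2 ← R2 − (5/7)·R1: [0, -36/7]
R3 ← R3 − (5/7)·R1: [0, -22/7]
R4 ← R4 − (1/7)·R1: [0, -10/7]
R3 ← R3 − (11/18)·R2: [0, 0]
R4 ← R4 − (5/18)·R2: [0, 0]
2 pivots among 2 columns.
Every column is a pivot column, so the columns are linearly independent.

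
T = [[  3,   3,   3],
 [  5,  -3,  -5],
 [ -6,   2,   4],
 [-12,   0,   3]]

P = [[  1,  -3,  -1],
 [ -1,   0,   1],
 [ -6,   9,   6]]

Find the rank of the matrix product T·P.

2

First compute TP:
[[-18,  18,  18],
 [ 38, -60, -38],
 [-32,  54,  32],
 [-30,  63,  30]]
Now row reduce the product.
R2 ← R2 + (19/9)·R1: [0, -22, 0]
R3 ← R3 − (16/9)·R1: [0, 22, 0]
R4 ← R4 − (5/3)·R1: [0, 33, 0]
R3 ← R3 + R2: [0, 0, 0]
R4 ← R4 + (3/2)·R2: [0, 0, 0]
2 nonzero rows, so rank(TP) = 2.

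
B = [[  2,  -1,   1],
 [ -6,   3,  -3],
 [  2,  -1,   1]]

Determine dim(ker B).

Row reduce to echelon form.
R2 ← R2 + (3)·R1: [0, 0, 0]
R3 ← R3 − R1: [0, 0, 0]
1 nonzero row, so rank(B) = 1.
B has 3 columns; by rank–nullity, nullity = 3 − 1 = 2.

2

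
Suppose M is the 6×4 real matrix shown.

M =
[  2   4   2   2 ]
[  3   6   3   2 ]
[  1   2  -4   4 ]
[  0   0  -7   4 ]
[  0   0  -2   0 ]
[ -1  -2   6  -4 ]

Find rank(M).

Row reduce to echelon form.
R2 ← R2 − (3/2)·R1: [0, 0, 0, -1]
R3 ← R3 − (1/2)·R1: [0, 0, -5, 3]
R6 ← R6 + (1/2)·R1: [0, 0, 7, -3]
Swap R2 ↔ R3
R4 ← R4 − (7/5)·R2: [0, 0, 0, -1/5]
R5 ← R5 − (2/5)·R2: [0, 0, 0, -6/5]
R6 ← R6 + (7/5)·R2: [0, 0, 0, 6/5]
R4 ← R4 − (1/5)·R3: [0, 0, 0, 0]
R5 ← R5 − (6/5)·R3: [0, 0, 0, 0]
R6 ← R6 + (6/5)·R3: [0, 0, 0, 0]
Echelon form has 3 nonzero rows, so rank(M) = 3.

3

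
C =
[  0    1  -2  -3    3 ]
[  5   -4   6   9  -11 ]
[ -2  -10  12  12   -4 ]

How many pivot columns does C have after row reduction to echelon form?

Row reduce to echelon form.
Swap R1 ↔ R2
R3 ← R3 + (2/5)·R1: [0, -58/5, 72/5, 78/5, -42/5]
R3 ← R3 + (58/5)·R2: [0, 0, -44/5, -96/5, 132/5]
Echelon form has 3 nonzero rows, so rank(C) = 3.
Each nonzero row contributes one pivot column: 3 pivot columns.

3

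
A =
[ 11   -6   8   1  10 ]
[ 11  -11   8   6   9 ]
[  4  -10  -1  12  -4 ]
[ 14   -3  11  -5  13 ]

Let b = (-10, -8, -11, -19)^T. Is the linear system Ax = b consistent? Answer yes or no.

yes

Row reduce the augmented matrix [A | b].
R2 ← R2 − R1: [0, -5, 0, 5, -1, 2]
R3 ← R3 − (4/11)·R1: [0, -86/11, -43/11, 128/11, -84/11, -81/11]
R4 ← R4 − (14/11)·R1: [0, 51/11, 9/11, -69/11, 3/11, -69/11]
R3 ← R3 − (86/55)·R2: [0, 0, -43/11, 42/11, -334/55, -577/55]
R4 ← R4 + (51/55)·R2: [0, 0, 9/11, -18/11, -36/55, -243/55]
R4 ← R4 + (9/43)·R3: [0, 0, 0, -36/43, -414/215, -1422/215]
The echelon form has 4 nonzero rows, and every pivot lies in the first 5 columns, so rank(A) = rank([A|b]) = 4.
The system is consistent.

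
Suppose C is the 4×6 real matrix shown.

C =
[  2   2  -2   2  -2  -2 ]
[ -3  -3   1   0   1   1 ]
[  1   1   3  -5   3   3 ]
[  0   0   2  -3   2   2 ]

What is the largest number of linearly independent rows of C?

Row reduce to echelon form.
R2 ← R2 + (3/2)·R1: [0, 0, -2, 3, -2, -2]
R3 ← R3 − (1/2)·R1: [0, 0, 4, -6, 4, 4]
R3 ← R3 + (2)·R2: [0, 0, 0, 0, 0, 0]
R4 ← R4 + R2: [0, 0, 0, 0, 0, 0]
Echelon form has 2 nonzero rows, so rank(C) = 2.
The rank gives the maximum number of linearly independent rows: 2.

2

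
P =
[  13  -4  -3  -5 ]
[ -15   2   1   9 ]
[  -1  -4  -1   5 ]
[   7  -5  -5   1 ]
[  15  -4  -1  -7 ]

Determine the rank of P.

Row reduce to echelon form.
R2 ← R2 + (15/13)·R1: [0, -34/13, -32/13, 42/13]
R3 ← R3 + (1/13)·R1: [0, -56/13, -16/13, 60/13]
R4 ← R4 − (7/13)·R1: [0, -37/13, -44/13, 48/13]
R5 ← R5 − (15/13)·R1: [0, 8/13, 32/13, -16/13]
R3 ← R3 − (28/17)·R2: [0, 0, 48/17, -12/17]
R4 ← R4 − (37/34)·R2: [0, 0, -12/17, 3/17]
R5 ← R5 + (4/17)·R2: [0, 0, 32/17, -8/17]
R4 ← R4 + (1/4)·R3: [0, 0, 0, 0]
R5 ← R5 − (2/3)·R3: [0, 0, 0, 0]
Echelon form has 3 nonzero rows, so rank(P) = 3.

3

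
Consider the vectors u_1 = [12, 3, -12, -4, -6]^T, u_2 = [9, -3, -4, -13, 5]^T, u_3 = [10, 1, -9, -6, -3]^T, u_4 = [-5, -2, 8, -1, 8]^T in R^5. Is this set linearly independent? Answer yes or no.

Form the matrix with these vectors as rows and row reduce.
R2 ← R2 − (3/4)·R1: [0, -21/4, 5, -10, 19/2]
R3 ← R3 − (5/6)·R1: [0, -3/2, 1, -8/3, 2]
R4 ← R4 + (5/12)·R1: [0, -3/4, 3, -8/3, 11/2]
R3 ← R3 − (2/7)·R2: [0, 0, -3/7, 4/21, -5/7]
R4 ← R4 − (1/7)·R2: [0, 0, 16/7, -26/21, 29/7]
R4 ← R4 + (16/3)·R3: [0, 0, 0, -2/9, 1/3]
4 nonzero rows, so the 4 vectors span a space of dimension 4.
Since 4 = 4, the vectors are linearly independent.

yes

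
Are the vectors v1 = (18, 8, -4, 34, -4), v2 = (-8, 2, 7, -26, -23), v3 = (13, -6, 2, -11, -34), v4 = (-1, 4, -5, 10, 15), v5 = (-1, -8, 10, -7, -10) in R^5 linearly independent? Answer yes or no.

yes

Form the matrix with these vectors as rows and row reduce.
R2 ← R2 + (4/9)·R1: [0, 50/9, 47/9, -98/9, -223/9]
R3 ← R3 − (13/18)·R1: [0, -106/9, 44/9, -320/9, -280/9]
R4 ← R4 + (1/18)·R1: [0, 40/9, -47/9, 107/9, 133/9]
R5 ← R5 + (1/18)·R1: [0, -68/9, 88/9, -46/9, -92/9]
R3 ← R3 + (53/25)·R2: [0, 0, 399/25, -1466/25, -2091/25]
R4 ← R4 − (4/5)·R2: [0, 0, -47/5, 103/5, 173/5]
R5 ← R5 + (34/25)·R2: [0, 0, 422/25, -498/25, -1098/25]
R4 ← R4 + (235/399)·R3: [0, 0, 0, -5561/399, -1950/133]
R5 ← R5 − (422/399)·R3: [0, 0, 0, 16798/399, 5924/133]
R5 ← R5 + (16798/5561)·R4: [0, 0, 0, 0, 1408/5561]
5 nonzero rows, so the 5 vectors span a space of dimension 5.
Since 5 = 5, the vectors are linearly independent.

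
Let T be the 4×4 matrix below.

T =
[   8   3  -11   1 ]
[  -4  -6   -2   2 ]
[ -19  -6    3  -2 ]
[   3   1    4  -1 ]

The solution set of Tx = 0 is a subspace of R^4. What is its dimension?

0

Row reduce to echelon form.
R2 ← R2 + (1/2)·R1: [0, -9/2, -15/2, 5/2]
R3 ← R3 + (19/8)·R1: [0, 9/8, -185/8, 3/8]
R4 ← R4 − (3/8)·R1: [0, -1/8, 65/8, -11/8]
R3 ← R3 + (1/4)·R2: [0, 0, -25, 1]
R4 ← R4 − (1/36)·R2: [0, 0, 25/3, -13/9]
R4 ← R4 + (1/3)·R3: [0, 0, 0, -10/9]
4 nonzero rows, so rank(T) = 4.
T has 4 columns; by rank–nullity, nullity = 4 − 4 = 0.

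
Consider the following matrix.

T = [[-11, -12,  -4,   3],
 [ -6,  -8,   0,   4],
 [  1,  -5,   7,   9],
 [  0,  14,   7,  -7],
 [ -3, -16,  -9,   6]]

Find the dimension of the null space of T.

Row reduce to echelon form.
R2 ← R2 − (6/11)·R1: [0, -16/11, 24/11, 26/11]
R3 ← R3 + (1/11)·R1: [0, -67/11, 73/11, 102/11]
R5 ← R5 − (3/11)·R1: [0, -140/11, -87/11, 57/11]
R3 ← R3 − (67/16)·R2: [0, 0, -5/2, -5/8]
R4 ← R4 + (77/8)·R2: [0, 0, 28, 63/4]
R5 ← R5 − (35/4)·R2: [0, 0, -27, -31/2]
R4 ← R4 + (56/5)·R3: [0, 0, 0, 35/4]
R5 ← R5 − (54/5)·R3: [0, 0, 0, -35/4]
R5 ← R5 + R4: [0, 0, 0, 0]
4 nonzero rows, so rank(T) = 4.
T has 4 columns; by rank–nullity, nullity = 4 − 4 = 0.

0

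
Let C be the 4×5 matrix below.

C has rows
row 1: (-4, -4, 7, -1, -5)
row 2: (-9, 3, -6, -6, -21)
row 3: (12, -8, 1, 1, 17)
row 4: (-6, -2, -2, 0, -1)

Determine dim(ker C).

Row reduce to echelon form.
R2 ← R2 − (9/4)·R1: [0, 12, -87/4, -15/4, -39/4]
R3 ← R3 + (3)·R1: [0, -20, 22, -2, 2]
R4 ← R4 − (3/2)·R1: [0, 4, -25/2, 3/2, 13/2]
R3 ← R3 + (5/3)·R2: [0, 0, -57/4, -33/4, -57/4]
R4 ← R4 − (1/3)·R2: [0, 0, -21/4, 11/4, 39/4]
R4 ← R4 − (7/19)·R3: [0, 0, 0, 110/19, 15]
4 nonzero rows, so rank(C) = 4.
C has 5 columns; by rank–nullity, nullity = 5 − 4 = 1.

1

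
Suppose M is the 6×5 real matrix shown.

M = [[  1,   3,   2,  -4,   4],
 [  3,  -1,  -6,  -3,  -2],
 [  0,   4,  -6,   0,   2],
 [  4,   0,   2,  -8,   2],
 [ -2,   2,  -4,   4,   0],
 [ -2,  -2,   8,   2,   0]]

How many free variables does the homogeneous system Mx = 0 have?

2

Row reduce to echelon form.
R2 ← R2 − (3)·R1: [0, -10, -12, 9, -14]
R4 ← R4 − (4)·R1: [0, -12, -6, 8, -14]
R5 ← R5 + (2)·R1: [0, 8, 0, -4, 8]
R6 ← R6 + (2)·R1: [0, 4, 12, -6, 8]
R3 ← R3 + (2/5)·R2: [0, 0, -54/5, 18/5, -18/5]
R4 ← R4 − (6/5)·R2: [0, 0, 42/5, -14/5, 14/5]
R5 ← R5 + (4/5)·R2: [0, 0, -48/5, 16/5, -16/5]
R6 ← R6 + (2/5)·R2: [0, 0, 36/5, -12/5, 12/5]
R4 ← R4 + (7/9)·R3: [0, 0, 0, 0, 0]
R5 ← R5 − (8/9)·R3: [0, 0, 0, 0, 0]
R6 ← R6 + (2/3)·R3: [0, 0, 0, 0, 0]
3 nonzero rows, so rank(M) = 3.
M has 5 columns; by rank–nullity, nullity = 5 − 3 = 2.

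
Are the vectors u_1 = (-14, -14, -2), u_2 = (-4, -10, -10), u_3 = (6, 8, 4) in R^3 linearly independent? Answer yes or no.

no

Form the matrix with these vectors as rows and row reduce.
R2 ← R2 − (2/7)·R1: [0, -6, -66/7]
R3 ← R3 + (3/7)·R1: [0, 2, 22/7]
R3 ← R3 + (1/3)·R2: [0, 0, 0]
2 nonzero rows, so the 3 vectors span a space of dimension 2.
Since 2 < 3, the vectors are linearly dependent.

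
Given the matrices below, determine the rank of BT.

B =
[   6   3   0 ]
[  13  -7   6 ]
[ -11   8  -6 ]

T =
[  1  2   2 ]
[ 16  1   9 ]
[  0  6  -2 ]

2

First compute BT:
[[ 54,  15,  39],
 [-99,  55, -49],
 [117, -50,  62]]
Now row reduce the product.
R2 ← R2 + (11/6)·R1: [0, 165/2, 45/2]
R3 ← R3 − (13/6)·R1: [0, -165/2, -45/2]
R3 ← R3 + R2: [0, 0, 0]
2 nonzero rows, so rank(BT) = 2.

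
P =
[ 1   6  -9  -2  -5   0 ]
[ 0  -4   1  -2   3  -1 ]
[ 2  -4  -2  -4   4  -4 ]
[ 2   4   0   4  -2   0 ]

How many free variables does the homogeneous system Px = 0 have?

Row reduce to echelon form.
R3 ← R3 − (2)·R1: [0, -16, 16, 0, 14, -4]
R4 ← R4 − (2)·R1: [0, -8, 18, 8, 8, 0]
R3 ← R3 − (4)·R2: [0, 0, 12, 8, 2, 0]
R4 ← R4 − (2)·R2: [0, 0, 16, 12, 2, 2]
R4 ← R4 − (4/3)·R3: [0, 0, 0, 4/3, -2/3, 2]
4 nonzero rows, so rank(P) = 4.
P has 6 columns; by rank–nullity, nullity = 6 − 4 = 2.

2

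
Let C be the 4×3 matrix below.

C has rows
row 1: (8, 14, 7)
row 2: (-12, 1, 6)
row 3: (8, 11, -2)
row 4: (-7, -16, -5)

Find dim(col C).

3

Row reduce to echelon form.
R2 ← R2 + (3/2)·R1: [0, 22, 33/2]
R3 ← R3 − R1: [0, -3, -9]
R4 ← R4 + (7/8)·R1: [0, -15/4, 9/8]
R3 ← R3 + (3/22)·R2: [0, 0, -27/4]
R4 ← R4 + (15/88)·R2: [0, 0, 63/16]
R4 ← R4 + (7/12)·R3: [0, 0, 0]
Echelon form has 3 nonzero rows, so rank(C) = 3.
The column space has dimension equal to the rank: 3.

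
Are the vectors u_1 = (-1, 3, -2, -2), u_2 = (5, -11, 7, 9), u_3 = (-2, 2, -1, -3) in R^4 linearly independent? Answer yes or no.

Form the matrix with these vectors as rows and row reduce.
R2 ← R2 + (5)·R1: [0, 4, -3, -1]
R3 ← R3 − (2)·R1: [0, -4, 3, 1]
R3 ← R3 + R2: [0, 0, 0, 0]
2 nonzero rows, so the 3 vectors span a space of dimension 2.
Since 2 < 3, the vectors are linearly dependent.

no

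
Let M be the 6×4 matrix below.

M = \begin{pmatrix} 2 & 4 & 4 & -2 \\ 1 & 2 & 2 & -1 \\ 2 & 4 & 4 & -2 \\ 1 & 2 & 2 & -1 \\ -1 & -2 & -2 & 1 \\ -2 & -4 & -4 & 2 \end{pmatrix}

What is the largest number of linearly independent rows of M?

Row reduce to echelon form.
R2 ← R2 − (1/2)·R1: [0, 0, 0, 0]
R3 ← R3 − R1: [0, 0, 0, 0]
R4 ← R4 − (1/2)·R1: [0, 0, 0, 0]
R5 ← R5 + (1/2)·R1: [0, 0, 0, 0]
R6 ← R6 + R1: [0, 0, 0, 0]
Echelon form has 1 nonzero row, so rank(M) = 1.
The rank gives the maximum number of linearly independent rows: 1.

1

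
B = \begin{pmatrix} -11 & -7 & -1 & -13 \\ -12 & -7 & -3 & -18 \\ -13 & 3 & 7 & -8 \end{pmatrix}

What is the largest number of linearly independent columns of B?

3

Row reduce to echelon form.
R2 ← R2 − (12/11)·R1: [0, 7/11, -21/11, -42/11]
R3 ← R3 − (13/11)·R1: [0, 124/11, 90/11, 81/11]
R3 ← R3 − (124/7)·R2: [0, 0, 42, 75]
Echelon form has 3 nonzero rows, so rank(B) = 3.
The rank gives the maximum number of linearly independent columns: 3.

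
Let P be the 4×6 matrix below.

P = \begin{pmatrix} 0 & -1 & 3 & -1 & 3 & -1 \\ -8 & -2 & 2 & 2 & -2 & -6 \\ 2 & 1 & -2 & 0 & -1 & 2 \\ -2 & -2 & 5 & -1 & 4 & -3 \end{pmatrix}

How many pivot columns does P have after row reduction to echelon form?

Row reduce to echelon form.
Swap R1 ↔ R2
R3 ← R3 + (1/4)·R1: [0, 1/2, -3/2, 1/2, -3/2, 1/2]
R4 ← R4 − (1/4)·R1: [0, -3/2, 9/2, -3/2, 9/2, -3/2]
R3 ← R3 + (1/2)·R2: [0, 0, 0, 0, 0, 0]
R4 ← R4 − (3/2)·R2: [0, 0, 0, 0, 0, 0]
Echelon form has 2 nonzero rows, so rank(P) = 2.
Each nonzero row contributes one pivot column: 2 pivot columns.

2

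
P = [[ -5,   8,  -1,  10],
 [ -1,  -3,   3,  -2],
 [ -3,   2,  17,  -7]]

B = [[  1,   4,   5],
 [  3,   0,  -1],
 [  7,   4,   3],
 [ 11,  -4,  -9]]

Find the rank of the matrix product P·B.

First compute PB:
[[122, -64, -126],
 [-11,  16,  25],
 [ 45,  84,  97]]
Now row reduce the product.
R2 ← R2 + (11/122)·R1: [0, 624/61, 832/61]
R3 ← R3 − (45/122)·R1: [0, 6564/61, 8752/61]
R3 ← R3 − (547/52)·R2: [0, 0, 0]
2 nonzero rows, so rank(PB) = 2.

2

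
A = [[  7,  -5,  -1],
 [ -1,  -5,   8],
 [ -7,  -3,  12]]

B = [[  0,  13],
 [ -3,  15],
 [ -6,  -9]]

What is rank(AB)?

2

First compute AB:
[[ 21,  25],
 [-33, -160],
 [-63, -244]]
Now row reduce the product.
R2 ← R2 + (11/7)·R1: [0, -845/7]
R3 ← R3 + (3)·R1: [0, -169]
R3 ← R3 − (7/5)·R2: [0, 0]
2 nonzero rows, so rank(AB) = 2.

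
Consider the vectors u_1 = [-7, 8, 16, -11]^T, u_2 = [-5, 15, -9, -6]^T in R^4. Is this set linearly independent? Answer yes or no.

Form the matrix with these vectors as rows and row reduce.
R2 ← R2 − (5/7)·R1: [0, 65/7, -143/7, 13/7]
2 nonzero rows, so the 2 vectors span a space of dimension 2.
Since 2 = 2, the vectors are linearly independent.

yes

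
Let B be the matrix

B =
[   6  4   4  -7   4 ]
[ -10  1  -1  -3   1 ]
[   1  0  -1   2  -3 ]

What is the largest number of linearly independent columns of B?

Row reduce to echelon form.
R2 ← R2 + (5/3)·R1: [0, 23/3, 17/3, -44/3, 23/3]
R3 ← R3 − (1/6)·R1: [0, -2/3, -5/3, 19/6, -11/3]
R3 ← R3 + (2/23)·R2: [0, 0, -27/23, 87/46, -3]
Echelon form has 3 nonzero rows, so rank(B) = 3.
The rank gives the maximum number of linearly independent columns: 3.

3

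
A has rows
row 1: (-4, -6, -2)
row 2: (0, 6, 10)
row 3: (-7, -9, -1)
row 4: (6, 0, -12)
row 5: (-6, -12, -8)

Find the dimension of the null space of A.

1

Row reduce to echelon form.
R3 ← R3 − (7/4)·R1: [0, 3/2, 5/2]
R4 ← R4 + (3/2)·R1: [0, -9, -15]
R5 ← R5 − (3/2)·R1: [0, -3, -5]
R3 ← R3 − (1/4)·R2: [0, 0, 0]
R4 ← R4 + (3/2)·R2: [0, 0, 0]
R5 ← R5 + (1/2)·R2: [0, 0, 0]
2 nonzero rows, so rank(A) = 2.
A has 3 columns; by rank–nullity, nullity = 3 − 2 = 1.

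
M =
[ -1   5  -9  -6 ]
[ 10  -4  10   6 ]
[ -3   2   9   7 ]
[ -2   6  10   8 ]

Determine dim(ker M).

Row reduce to echelon form.
R2 ← R2 + (10)·R1: [0, 46, -80, -54]
R3 ← R3 − (3)·R1: [0, -13, 36, 25]
R4 ← R4 − (2)·R1: [0, -4, 28, 20]
R3 ← R3 + (13/46)·R2: [0, 0, 308/23, 224/23]
R4 ← R4 + (2/23)·R2: [0, 0, 484/23, 352/23]
R4 ← R4 − (11/7)·R3: [0, 0, 0, 0]
3 nonzero rows, so rank(M) = 3.
M has 4 columns; by rank–nullity, nullity = 4 − 3 = 1.

1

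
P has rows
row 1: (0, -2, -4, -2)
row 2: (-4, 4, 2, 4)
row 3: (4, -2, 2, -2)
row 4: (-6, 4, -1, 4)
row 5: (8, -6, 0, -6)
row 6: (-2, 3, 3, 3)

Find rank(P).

2

Row reduce to echelon form.
Swap R1 ↔ R2
R3 ← R3 + R1: [0, 2, 4, 2]
R4 ← R4 − (3/2)·R1: [0, -2, -4, -2]
R5 ← R5 + (2)·R1: [0, 2, 4, 2]
R6 ← R6 − (1/2)·R1: [0, 1, 2, 1]
R3 ← R3 + R2: [0, 0, 0, 0]
R4 ← R4 − R2: [0, 0, 0, 0]
R5 ← R5 + R2: [0, 0, 0, 0]
R6 ← R6 + (1/2)·R2: [0, 0, 0, 0]
Echelon form has 2 nonzero rows, so rank(P) = 2.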